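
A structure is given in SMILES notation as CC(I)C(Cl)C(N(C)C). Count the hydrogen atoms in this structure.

13

Atom tally by fragment:
  CH3 → C:1 H:3
  CH(I) → C:1 H:1 I:1
  CH(Cl) → C:1 H:1 Cl:1
  CH2N(CH3)2 → C:3 H:8 N:1
Element totals:
  C: 6
  H: 13
  Cl: 1
  I: 1
  N: 1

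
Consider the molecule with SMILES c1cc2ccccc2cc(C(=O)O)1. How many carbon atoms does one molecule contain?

Atom tally by fragment:
  naphthalene ring system core → C:10 H:8
  (− 1 ring H displaced by substituents)
  + COOH → C:1 H:1 O:2
Element totals:
  C: 11
  H: 8
  O: 2

11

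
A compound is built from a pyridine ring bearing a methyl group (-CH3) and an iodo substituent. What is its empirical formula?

C6H6IN

Atom tally by fragment:
  pyridine ring core → C:5 H:5 N:1
  (− 2 ring H displaced by substituents)
  + CH3 → C:1 H:3
  + I → I:1
Element totals:
  C: 6
  H: 6
  I: 1
  N: 1
Molecular formula: C6H6IN.
gcd of subscripts (6, 6, 1, 1) = 1, so the empirical formula equals the molecular formula.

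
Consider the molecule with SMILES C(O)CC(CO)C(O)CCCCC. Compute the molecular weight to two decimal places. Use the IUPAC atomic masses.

Atom tally by fragment:
  HOCH2 → C:1 H:3 O:1
  CH2 → C:1 H:2
  CH(CH2OH) → C:2 H:4 O:1
  CH(OH) → C:1 H:2 O:1
  CH2 → C:1 H:2
  CH2 → C:1 H:2
  CH2 → C:1 H:2
  CH2 → C:1 H:2
  CH3 → C:1 H:3
Element totals:
  C: 10
  H: 22
  O: 3
Molecular formula: C10H22O3.
  M = 10(12.011) + 22(1.008) + 3(15.999)
    = 120.110 + 22.176 + 47.997 = 190.283

190.28 g/mol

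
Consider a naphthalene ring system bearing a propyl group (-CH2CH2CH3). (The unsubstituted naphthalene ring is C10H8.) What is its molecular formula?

Atom tally by fragment:
  naphthalene ring system core → C:10 H:8
  (− 1 ring H displaced by substituents)
  + CH2CH2CH3 → C:3 H:7
Element totals:
  C: 13
  H: 14

C13H14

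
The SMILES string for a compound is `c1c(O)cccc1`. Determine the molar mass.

Atom tally by fragment:
  benzene ring core → C:6 H:6
  (− 1 ring H displaced by substituents)
  + OH → O:1 H:1
Element totals:
  C: 6
  H: 6
  O: 1
Molecular formula: C6H6O.
  M = 6(12.011) + 6(1.008) + 15.999
    = 72.066 + 6.048 + 15.999 = 94.113

94.11 g/mol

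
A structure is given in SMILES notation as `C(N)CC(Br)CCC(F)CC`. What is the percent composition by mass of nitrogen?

Atom tally by fragment:
  H2NCH2 → C:1 H:4 N:1
  CH2 → C:1 H:2
  CH(Br) → C:1 H:1 Br:1
  CH2 → C:1 H:2
  CH2 → C:1 H:2
  CH(F) → C:1 H:1 F:1
  CH2 → C:1 H:2
  CH3 → C:1 H:3
Element totals:
  C: 8
  H: 17
  Br: 1
  F: 1
  N: 1
Molecular formula: C8H17BrFN.
Molar mass = 226.133 g/mol.
Mass from N: 1 × 14.007 = 14.007 g/mol.
%N = 14.007 / 226.133 × 100 = 6.19%.

6.19%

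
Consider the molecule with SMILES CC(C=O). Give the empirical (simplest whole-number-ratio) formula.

C3H6O

Atom tally by fragment:
  CH3 → C:1 H:3
  CH2CHO → C:2 H:3 O:1
Element totals:
  C: 3
  H: 6
  O: 1
Molecular formula: C3H6O.
gcd of subscripts (3, 6, 1) = 1, so the empirical formula equals the molecular formula.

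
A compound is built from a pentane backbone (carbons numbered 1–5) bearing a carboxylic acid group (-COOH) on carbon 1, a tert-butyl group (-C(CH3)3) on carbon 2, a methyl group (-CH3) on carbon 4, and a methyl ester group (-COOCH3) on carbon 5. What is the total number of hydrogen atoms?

Atom tally by fragment:
  HOOCCH2 → C:2 H:3 O:2
  CH(C(CH3)3) → C:5 H:10
  CH2 → C:1 H:2
  CH(CH3) → C:2 H:4
  CH2COOCH3 → C:3 H:5 O:2
Element totals:
  C: 13
  H: 24
  O: 4

24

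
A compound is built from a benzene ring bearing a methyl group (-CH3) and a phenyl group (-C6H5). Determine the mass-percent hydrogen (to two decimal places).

Atom tally by fragment:
  benzene ring core → C:6 H:6
  (− 2 ring H displaced by substituents)
  + CH3 → C:1 H:3
  + C6H5 → C:6 H:5
Element totals:
  C: 13
  H: 12
Molecular formula: C13H12.
Molar mass = 168.239 g/mol.
Mass from H: 12 × 1.008 = 12.096 g/mol.
%H = 12.096 / 168.239 × 100 = 7.19%.

7.19%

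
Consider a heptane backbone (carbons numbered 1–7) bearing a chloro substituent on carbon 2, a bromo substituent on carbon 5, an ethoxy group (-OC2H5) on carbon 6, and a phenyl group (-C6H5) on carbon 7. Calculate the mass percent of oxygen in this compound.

Atom tally by fragment:
  CH3 → C:1 H:3
  CH(Cl) → C:1 H:1 Cl:1
  CH2 → C:1 H:2
  CH2 → C:1 H:2
  CH(Br) → C:1 H:1 Br:1
  CH(OC2H5) → C:3 H:6 O:1
  CH2C6H5 → C:7 H:7
Element totals:
  C: 15
  H: 22
  Br: 1
  Cl: 1
  O: 1
Molecular formula: C15H22BrClO.
Molar mass = 333.694 g/mol.
Mass from O: 1 × 15.999 = 15.999 g/mol.
%O = 15.999 / 333.694 × 100 = 4.79%.

4.79%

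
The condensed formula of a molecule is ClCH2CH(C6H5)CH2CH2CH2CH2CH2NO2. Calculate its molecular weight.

Element totals:
  C: 13
  H: 18
  Cl: 1
  N: 1
  O: 2
Molecular formula: C13H18ClNO2.
  M = 13(12.011) + 18(1.008) + 35.45 + 14.007 + 2(15.999)
    = 156.143 + 18.144 + 35.450 + 14.007 + 31.998 = 255.742

255.74 g/mol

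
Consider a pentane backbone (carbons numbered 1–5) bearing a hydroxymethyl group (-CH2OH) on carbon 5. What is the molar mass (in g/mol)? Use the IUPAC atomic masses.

Atom tally by fragment:
  CH3 → C:1 H:3
  CH2 → C:1 H:2
  CH2 → C:1 H:2
  CH2 → C:1 H:2
  CH2CH2OH → C:2 H:5 O:1
Element totals:
  C: 6
  H: 14
  O: 1
Molecular formula: C6H14O.
  M = 6(12.011) + 14(1.008) + 15.999
    = 72.066 + 14.112 + 15.999 = 102.177

102.18 g/mol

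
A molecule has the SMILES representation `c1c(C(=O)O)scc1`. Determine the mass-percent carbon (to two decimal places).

46.86%

Atom tally by fragment:
  thiophene ring core → C:4 H:4 S:1
  (− 1 ring H displaced by substituents)
  + COOH → C:1 H:1 O:2
Element totals:
  C: 5
  H: 4
  O: 2
  S: 1
Molecular formula: C5H4O2S.
Molar mass = 128.145 g/mol.
Mass from C: 5 × 12.011 = 60.055 g/mol.
%C = 60.055 / 128.145 × 100 = 46.86%.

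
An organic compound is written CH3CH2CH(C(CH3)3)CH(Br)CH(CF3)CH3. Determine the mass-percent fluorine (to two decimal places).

19.71%

Atom tally by fragment:
  CH3 → C:1 H:3
  CH2 → C:1 H:2
  CH(C(CH3)3) → C:5 H:10
  CH(Br) → C:1 H:1 Br:1
  CH(CF3) → C:2 H:1 F:3
  CH3 → C:1 H:3
Element totals:
  C: 11
  H: 20
  Br: 1
  F: 3
Molecular formula: C11H20BrF3.
Molar mass = 289.179 g/mol.
Mass from F: 3 × 18.998 = 56.994 g/mol.
%F = 56.994 / 289.179 × 100 = 19.71%.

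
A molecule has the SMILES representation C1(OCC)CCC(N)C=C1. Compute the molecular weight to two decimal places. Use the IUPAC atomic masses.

Atom tally by fragment:
  cyclohexene ring core → C:6 H:10
  (− 2 ring H displaced by substituents)
  + OC2H5 → C:2 H:5 O:1
  + NH2 → N:1 H:2
Element totals:
  C: 8
  H: 15
  N: 1
  O: 1
Molecular formula: C8H15NO.
  M = 8(12.011) + 15(1.008) + 14.007 + 15.999
    = 96.088 + 15.120 + 14.007 + 15.999 = 141.214

141.21 g/mol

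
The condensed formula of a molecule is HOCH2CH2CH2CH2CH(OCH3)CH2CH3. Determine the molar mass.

146.23 g/mol

Element totals:
  C: 8
  H: 18
  O: 2
Molecular formula: C8H18O2.
  M = 8(12.011) + 18(1.008) + 2(15.999)
    = 96.088 + 18.144 + 31.998 = 146.230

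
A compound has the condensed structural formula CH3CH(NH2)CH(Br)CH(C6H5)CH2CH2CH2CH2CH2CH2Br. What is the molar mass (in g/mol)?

Atom tally by fragment:
  CH3 → C:1 H:3
  CH(NH2) → C:1 H:3 N:1
  CH(Br) → C:1 H:1 Br:1
  CH(C6H5) → C:7 H:6
  CH2 → C:1 H:2
  CH2 → C:1 H:2
  CH2 → C:1 H:2
  CH2 → C:1 H:2
  CH2 → C:1 H:2
  CH2Br → C:1 H:2 Br:1
Element totals:
  C: 16
  H: 25
  Br: 2
  N: 1
Molecular formula: C16H25Br2N.
  M = 16(12.011) + 25(1.008) + 2(79.904) + 14.007
    = 192.176 + 25.200 + 159.808 + 14.007 = 391.191

391.19 g/mol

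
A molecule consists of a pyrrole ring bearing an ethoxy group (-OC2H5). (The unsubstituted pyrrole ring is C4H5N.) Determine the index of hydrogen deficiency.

3

Atom tally by fragment:
  pyrrole ring core → C:4 H:5 N:1
  (− 1 ring H displaced by substituents)
  + OC2H5 → C:2 H:5 O:1
Element totals:
  C: 6
  H: 9
  N: 1
  O: 1
Molecular formula: C6H9NO.
DoU = (2C + 2 + N − H − X) / 2 = (2·6 + 2 + 1 − 9 − 0) / 2 = 3.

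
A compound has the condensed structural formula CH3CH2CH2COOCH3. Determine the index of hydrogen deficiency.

1

Atom tally by fragment:
  CH3 → C:1 H:3
  CH2 → C:1 H:2
  CH2COOCH3 → C:3 H:5 O:2
Element totals:
  C: 5
  H: 10
  O: 2
Molecular formula: C5H10O2.
DoU = (2C + 2 + N − H − X) / 2 = (2·5 + 2 + 0 − 10 − 0) / 2 = 1.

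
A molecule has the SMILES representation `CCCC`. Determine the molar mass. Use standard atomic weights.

Atom tally by fragment:
  CH3 → C:1 H:3
  CH2 → C:1 H:2
  CH2 → C:1 H:2
  CH3 → C:1 H:3
Element totals:
  C: 4
  H: 10
Molecular formula: C4H10.
  M = 4(12.011) + 10(1.008)
    = 48.044 + 10.080 = 58.124

58.12 g/mol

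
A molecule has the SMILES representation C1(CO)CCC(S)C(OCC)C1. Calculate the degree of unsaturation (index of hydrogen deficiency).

Atom tally by fragment:
  cyclohexane ring core → C:6 H:12
  (− 3 ring H displaced by substituents)
  + CH2OH → C:1 H:3 O:1
  + SH → S:1 H:1
  + OC2H5 → C:2 H:5 O:1
Element totals:
  C: 9
  H: 18
  O: 2
  S: 1
Molecular formula: C9H18O2S.
DoU = (2C + 2 + N − H − X) / 2 = (2·9 + 2 + 0 − 18 − 0) / 2 = 1.

1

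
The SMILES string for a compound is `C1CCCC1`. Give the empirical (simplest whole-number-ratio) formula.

CH2

Atom tally by fragment:
  cyclopentane ring core → C:5 H:10
Element totals:
  C: 5
  H: 10
Molecular formula: C5H10.
gcd of subscripts = 5; dividing each by 5:
  C: 5/5 = 1
  H: 10/5 = 2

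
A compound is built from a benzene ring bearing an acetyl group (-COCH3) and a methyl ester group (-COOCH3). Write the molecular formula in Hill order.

Atom tally by fragment:
  benzene ring core → C:6 H:6
  (− 2 ring H displaced by substituents)
  + COCH3 → C:2 H:3 O:1
  + COOCH3 → C:2 H:3 O:2
Element totals:
  C: 10
  H: 10
  O: 3

C10H10O3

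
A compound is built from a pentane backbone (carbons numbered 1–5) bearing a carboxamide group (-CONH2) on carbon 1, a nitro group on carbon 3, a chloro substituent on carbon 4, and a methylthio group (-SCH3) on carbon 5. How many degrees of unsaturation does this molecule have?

Atom tally by fragment:
  H2NOCCH2 → C:2 H:4 O:1 N:1
  CH2 → C:1 H:2
  CH(NO2) → C:1 H:1 N:1 O:2
  CH(Cl) → C:1 H:1 Cl:1
  CH2SCH3 → C:2 H:5 S:1
Element totals:
  C: 7
  H: 13
  Cl: 1
  N: 2
  O: 3
  S: 1
Molecular formula: C7H13ClN2O3S.
DoU = (2C + 2 + N − H − X) / 2 = (2·7 + 2 + 2 − 13 − 1) / 2 = 2.

2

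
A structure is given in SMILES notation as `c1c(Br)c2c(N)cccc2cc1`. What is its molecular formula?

C10H8BrN

Atom tally by fragment:
  naphthalene ring system core → C:10 H:8
  (− 2 ring H displaced by substituents)
  + Br → Br:1
  + NH2 → N:1 H:2
Element totals:
  C: 10
  H: 8
  Br: 1
  N: 1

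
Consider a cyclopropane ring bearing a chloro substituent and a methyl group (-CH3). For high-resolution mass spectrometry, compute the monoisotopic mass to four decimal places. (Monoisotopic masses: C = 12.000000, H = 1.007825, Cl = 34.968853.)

Atom tally by fragment:
  cyclopropane ring core → C:3 H:6
  (− 2 ring H displaced by substituents)
  + Cl → Cl:1
  + CH3 → C:1 H:3
Element totals:
  C: 4
  H: 7
  Cl: 1
Molecular formula: C4H7Cl.
  M = 4(12.0) + 7(1.007825) + 34.968853
    = 48.000000 + 7.054775 + 34.968853 = 90.023628

90.0236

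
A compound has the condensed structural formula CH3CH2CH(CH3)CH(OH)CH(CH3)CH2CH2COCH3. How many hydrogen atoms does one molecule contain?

Atom tally by fragment:
  CH3 → C:1 H:3
  CH2 → C:1 H:2
  CH(CH3) → C:2 H:4
  CH(OH) → C:1 H:2 O:1
  CH(CH3) → C:2 H:4
  CH2 → C:1 H:2
  CH2COCH3 → C:3 H:5 O:1
Element totals:
  C: 11
  H: 22
  O: 2

22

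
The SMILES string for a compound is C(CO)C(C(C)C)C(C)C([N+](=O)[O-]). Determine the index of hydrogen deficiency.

1

Atom tally by fragment:
  HOCH2CH2 → C:2 H:5 O:1
  CH(CH(CH3)2) → C:4 H:8
  CH(CH3) → C:2 H:4
  CH2NO2 → C:1 H:2 N:1 O:2
Element totals:
  C: 9
  H: 19
  N: 1
  O: 3
Molecular formula: C9H19NO3.
DoU = (2C + 2 + N − H − X) / 2 = (2·9 + 2 + 1 − 19 − 0) / 2 = 1.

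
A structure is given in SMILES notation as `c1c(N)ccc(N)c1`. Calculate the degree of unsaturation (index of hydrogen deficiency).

4

Atom tally by fragment:
  benzene ring core → C:6 H:6
  (− 2 ring H displaced by substituents)
  + NH2 → N:1 H:2
  + NH2 → N:1 H:2
Element totals:
  C: 6
  H: 8
  N: 2
Molecular formula: C6H8N2.
DoU = (2C + 2 + N − H − X) / 2 = (2·6 + 2 + 2 − 8 − 0) / 2 = 4.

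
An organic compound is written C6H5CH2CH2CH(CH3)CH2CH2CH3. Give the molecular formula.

C13H20

Atom tally by fragment:
  C6H5CH2 → C:7 H:7
  CH2 → C:1 H:2
  CH(CH3) → C:2 H:4
  CH2 → C:1 H:2
  CH2 → C:1 H:2
  CH3 → C:1 H:3
Element totals:
  C: 13
  H: 20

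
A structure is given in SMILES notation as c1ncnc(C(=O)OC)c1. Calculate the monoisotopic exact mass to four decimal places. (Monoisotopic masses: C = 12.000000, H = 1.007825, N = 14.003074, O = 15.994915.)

Atom tally by fragment:
  pyrimidine ring core → C:4 H:4 N:2
  (− 1 ring H displaced by substituents)
  + COOCH3 → C:2 H:3 O:2
Element totals:
  C: 6
  H: 6
  N: 2
  O: 2
Molecular formula: C6H6N2O2.
  M = 6(12.0) + 6(1.007825) + 2(14.003074) + 2(15.994915)
    = 72.000000 + 6.046950 + 28.006148 + 31.989830 = 138.042928

138.0429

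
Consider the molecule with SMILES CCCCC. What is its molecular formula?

Atom tally by fragment:
  CH3 → C:1 H:3
  CH2 → C:1 H:2
  CH2 → C:1 H:2
  CH2 → C:1 H:2
  CH3 → C:1 H:3
Element totals:
  C: 5
  H: 12

C5H12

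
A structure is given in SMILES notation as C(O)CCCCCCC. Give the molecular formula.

C8H18O

Atom tally by fragment:
  HOCH2 → C:1 H:3 O:1
  CH2 → C:1 H:2
  CH2 → C:1 H:2
  CH2 → C:1 H:2
  CH2 → C:1 H:2
  CH2 → C:1 H:2
  CH2 → C:1 H:2
  CH3 → C:1 H:3
Element totals:
  C: 8
  H: 18
  O: 1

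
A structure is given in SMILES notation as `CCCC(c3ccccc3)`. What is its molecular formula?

Atom tally by fragment:
  CH3 → C:1 H:3
  CH2 → C:1 H:2
  CH2 → C:1 H:2
  CH2C6H5 → C:7 H:7
Element totals:
  C: 10
  H: 14

C10H14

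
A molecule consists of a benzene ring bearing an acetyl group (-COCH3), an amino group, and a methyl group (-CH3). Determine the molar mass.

Atom tally by fragment:
  benzene ring core → C:6 H:6
  (− 3 ring H displaced by substituents)
  + COCH3 → C:2 H:3 O:1
  + NH2 → N:1 H:2
  + CH3 → C:1 H:3
Element totals:
  C: 9
  H: 11
  N: 1
  O: 1
Molecular formula: C9H11NO.
  M = 9(12.011) + 11(1.008) + 14.007 + 15.999
    = 108.099 + 11.088 + 14.007 + 15.999 = 149.193

149.19 g/mol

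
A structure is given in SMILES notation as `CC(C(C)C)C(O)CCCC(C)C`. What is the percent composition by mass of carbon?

77.35%

Atom tally by fragment:
  CH3 → C:1 H:3
  CH(CH(CH3)2) → C:4 H:8
  CH(OH) → C:1 H:2 O:1
  CH2 → C:1 H:2
  CH2 → C:1 H:2
  CH2 → C:1 H:2
  CH(CH3) → C:2 H:4
  CH3 → C:1 H:3
Element totals:
  C: 12
  H: 26
  O: 1
Molecular formula: C12H26O.
Molar mass = 186.339 g/mol.
Mass from C: 12 × 12.011 = 144.132 g/mol.
%C = 144.132 / 186.339 × 100 = 77.35%.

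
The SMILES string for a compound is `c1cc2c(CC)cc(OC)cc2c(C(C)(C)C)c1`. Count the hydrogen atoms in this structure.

Atom tally by fragment:
  naphthalene ring system core → C:10 H:8
  (− 3 ring H displaced by substituents)
  + C2H5 → C:2 H:5
  + OCH3 → C:1 H:3 O:1
  + C(CH3)3 → C:4 H:9
Element totals:
  C: 17
  H: 22
  O: 1

22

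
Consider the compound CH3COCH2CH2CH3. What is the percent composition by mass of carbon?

69.72%

Element totals:
  C: 5
  H: 10
  O: 1
Molecular formula: C5H10O.
Molar mass = 86.134 g/mol.
Mass from C: 5 × 12.011 = 60.055 g/mol.
%C = 60.055 / 86.134 × 100 = 69.72%.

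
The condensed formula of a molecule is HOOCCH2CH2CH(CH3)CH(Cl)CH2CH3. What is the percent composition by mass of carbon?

53.78%

Element totals:
  C: 8
  H: 15
  Cl: 1
  O: 2
Molecular formula: C8H15ClO2.
Molar mass = 178.656 g/mol.
Mass from C: 8 × 12.011 = 96.088 g/mol.
%C = 96.088 / 178.656 × 100 = 53.78%.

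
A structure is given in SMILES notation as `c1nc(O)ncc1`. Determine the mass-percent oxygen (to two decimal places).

16.65%

Atom tally by fragment:
  pyrimidine ring core → C:4 H:4 N:2
  (− 1 ring H displaced by substituents)
  + OH → O:1 H:1
Element totals:
  C: 4
  H: 4
  N: 2
  O: 1
Molecular formula: C4H4N2O.
Molar mass = 96.089 g/mol.
Mass from O: 1 × 15.999 = 15.999 g/mol.
%O = 15.999 / 96.089 × 100 = 16.65%.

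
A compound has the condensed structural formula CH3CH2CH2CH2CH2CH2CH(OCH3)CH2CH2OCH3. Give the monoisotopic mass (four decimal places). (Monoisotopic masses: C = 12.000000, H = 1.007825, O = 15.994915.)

Atom tally by fragment:
  CH3 → C:1 H:3
  CH2 → C:1 H:2
  CH2 → C:1 H:2
  CH2 → C:1 H:2
  CH2 → C:1 H:2
  CH2 → C:1 H:2
  CH(OCH3) → C:2 H:4 O:1
  CH2 → C:1 H:2
  CH2OCH3 → C:2 H:5 O:1
Element totals:
  C: 11
  H: 24
  O: 2
Molecular formula: C11H24O2.
  M = 11(12.0) + 24(1.007825) + 2(15.994915)
    = 132.000000 + 24.187800 + 31.989830 = 188.177630

188.1776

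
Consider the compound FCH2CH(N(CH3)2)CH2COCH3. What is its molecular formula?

C7H14FNO

Atom tally by fragment:
  FCH2 → C:1 H:2 F:1
  CH(N(CH3)2) → C:3 H:7 N:1
  CH2COCH3 → C:3 H:5 O:1
Element totals:
  C: 7
  H: 14
  F: 1
  N: 1
  O: 1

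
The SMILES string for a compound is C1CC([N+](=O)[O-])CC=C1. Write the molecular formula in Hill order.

C6H9NO2

Atom tally by fragment:
  cyclohexene ring core → C:6 H:10
  (− 1 ring H displaced by substituents)
  + NO2 → N:1 O:2
Element totals:
  C: 6
  H: 9
  N: 1
  O: 2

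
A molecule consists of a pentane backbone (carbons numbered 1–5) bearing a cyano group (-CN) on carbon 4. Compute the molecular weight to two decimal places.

Atom tally by fragment:
  CH3 → C:1 H:3
  CH2 → C:1 H:2
  CH2 → C:1 H:2
  CH(CN) → C:2 H:1 N:1
  CH3 → C:1 H:3
Element totals:
  C: 6
  H: 11
  N: 1
Molecular formula: C6H11N.
  M = 6(12.011) + 11(1.008) + 14.007
    = 72.066 + 11.088 + 14.007 = 97.161

97.16 g/mol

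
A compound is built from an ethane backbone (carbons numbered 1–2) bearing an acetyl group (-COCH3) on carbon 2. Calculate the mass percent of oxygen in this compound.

Atom tally by fragment:
  CH3 → C:1 H:3
  CH2COCH3 → C:3 H:5 O:1
Element totals:
  C: 4
  H: 8
  O: 1
Molecular formula: C4H8O.
Molar mass = 72.107 g/mol.
Mass from O: 1 × 15.999 = 15.999 g/mol.
%O = 15.999 / 72.107 × 100 = 22.19%.

22.19%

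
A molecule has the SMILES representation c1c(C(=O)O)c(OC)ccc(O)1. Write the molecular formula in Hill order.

C8H8O4

Atom tally by fragment:
  benzene ring core → C:6 H:6
  (− 3 ring H displaced by substituents)
  + COOH → C:1 H:1 O:2
  + OCH3 → C:1 H:3 O:1
  + OH → O:1 H:1
Element totals:
  C: 8
  H: 8
  O: 4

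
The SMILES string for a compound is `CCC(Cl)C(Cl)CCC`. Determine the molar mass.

169.09 g/mol

Atom tally by fragment:
  CH3 → C:1 H:3
  CH2 → C:1 H:2
  CH(Cl) → C:1 H:1 Cl:1
  CH(Cl) → C:1 H:1 Cl:1
  CH2 → C:1 H:2
  CH2 → C:1 H:2
  CH3 → C:1 H:3
Element totals:
  C: 7
  H: 14
  Cl: 2
Molecular formula: C7H14Cl2.
  M = 7(12.011) + 14(1.008) + 2(35.45)
    = 84.077 + 14.112 + 70.900 = 169.089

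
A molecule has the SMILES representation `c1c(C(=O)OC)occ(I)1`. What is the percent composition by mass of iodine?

Atom tally by fragment:
  furan ring core → C:4 H:4 O:1
  (− 2 ring H displaced by substituents)
  + COOCH3 → C:2 H:3 O:2
  + I → I:1
Element totals:
  C: 6
  H: 5
  I: 1
  O: 3
Molecular formula: C6H5IO3.
Molar mass = 252.007 g/mol.
Mass from I: 1 × 126.904 = 126.904 g/mol.
%I = 126.904 / 252.007 × 100 = 50.36%.

50.36%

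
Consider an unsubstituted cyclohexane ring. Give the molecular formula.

Atom tally by fragment:
  cyclohexane ring core → C:6 H:12
Element totals:
  C: 6
  H: 12

C6H12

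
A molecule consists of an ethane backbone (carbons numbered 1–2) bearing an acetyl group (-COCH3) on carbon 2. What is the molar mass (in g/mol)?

Atom tally by fragment:
  CH3 → C:1 H:3
  CH2COCH3 → C:3 H:5 O:1
Element totals:
  C: 4
  H: 8
  O: 1
Molecular formula: C4H8O.
  M = 4(12.011) + 8(1.008) + 15.999
    = 48.044 + 8.064 + 15.999 = 72.107

72.11 g/mol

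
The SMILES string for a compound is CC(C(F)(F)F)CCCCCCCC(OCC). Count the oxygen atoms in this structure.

1

Atom tally by fragment:
  CH3 → C:1 H:3
  CH(CF3) → C:2 H:1 F:3
  CH2 → C:1 H:2
  CH2 → C:1 H:2
  CH2 → C:1 H:2
  CH2 → C:1 H:2
  CH2 → C:1 H:2
  CH2 → C:1 H:2
  CH2 → C:1 H:2
  CH2OC2H5 → C:3 H:7 O:1
Element totals:
  C: 13
  H: 25
  F: 3
  O: 1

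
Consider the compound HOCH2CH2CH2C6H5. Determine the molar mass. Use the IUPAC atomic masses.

136.19 g/mol

Atom tally by fragment:
  HOCH2CH2 → C:2 H:5 O:1
  CH2C6H5 → C:7 H:7
Element totals:
  C: 9
  H: 12
  O: 1
Molecular formula: C9H12O.
  M = 9(12.011) + 12(1.008) + 15.999
    = 108.099 + 12.096 + 15.999 = 136.194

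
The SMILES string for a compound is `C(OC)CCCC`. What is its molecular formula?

Atom tally by fragment:
  CH3OCH2 → C:2 H:5 O:1
  CH2 → C:1 H:2
  CH2 → C:1 H:2
  CH2 → C:1 H:2
  CH3 → C:1 H:3
Element totals:
  C: 6
  H: 14
  O: 1

C6H14O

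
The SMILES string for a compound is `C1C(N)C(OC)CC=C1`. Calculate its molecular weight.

127.19 g/mol

Atom tally by fragment:
  cyclohexene ring core → C:6 H:10
  (− 2 ring H displaced by substituents)
  + NH2 → N:1 H:2
  + OCH3 → C:1 H:3 O:1
Element totals:
  C: 7
  H: 13
  N: 1
  O: 1
Molecular formula: C7H13NO.
  M = 7(12.011) + 13(1.008) + 14.007 + 15.999
    = 84.077 + 13.104 + 14.007 + 15.999 = 127.187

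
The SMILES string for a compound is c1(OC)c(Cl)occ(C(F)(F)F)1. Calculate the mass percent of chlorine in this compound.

Atom tally by fragment:
  furan ring core → C:4 H:4 O:1
  (− 3 ring H displaced by substituents)
  + OCH3 → C:1 H:3 O:1
  + Cl → Cl:1
  + CF3 → C:1 F:3
Element totals:
  C: 6
  H: 4
  Cl: 1
  F: 3
  O: 2
Molecular formula: C6H4ClF3O2.
Molar mass = 200.540 g/mol.
Mass from Cl: 1 × 35.45 = 35.450 g/mol.
%Cl = 35.450 / 200.540 × 100 = 17.68%.

17.68%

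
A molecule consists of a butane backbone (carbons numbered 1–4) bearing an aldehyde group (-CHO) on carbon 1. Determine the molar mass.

Atom tally by fragment:
  OHCCH2 → C:2 H:3 O:1
  CH2 → C:1 H:2
  CH2 → C:1 H:2
  CH3 → C:1 H:3
Element totals:
  C: 5
  H: 10
  O: 1
Molecular formula: C5H10O.
  M = 5(12.011) + 10(1.008) + 15.999
    = 60.055 + 10.080 + 15.999 = 86.134

86.13 g/mol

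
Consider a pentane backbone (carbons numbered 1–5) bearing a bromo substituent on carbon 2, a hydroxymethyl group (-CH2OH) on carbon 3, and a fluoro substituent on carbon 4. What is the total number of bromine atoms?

1

Atom tally by fragment:
  CH3 → C:1 H:3
  CH(Br) → C:1 H:1 Br:1
  CH(CH2OH) → C:2 H:4 O:1
  CH(F) → C:1 H:1 F:1
  CH3 → C:1 H:3
Element totals:
  C: 6
  H: 12
  Br: 1
  F: 1
  O: 1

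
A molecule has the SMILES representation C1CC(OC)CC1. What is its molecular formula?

C6H12O

Atom tally by fragment:
  cyclopentane ring core → C:5 H:10
  (− 1 ring H displaced by substituents)
  + OCH3 → C:1 H:3 O:1
Element totals:
  C: 6
  H: 12
  O: 1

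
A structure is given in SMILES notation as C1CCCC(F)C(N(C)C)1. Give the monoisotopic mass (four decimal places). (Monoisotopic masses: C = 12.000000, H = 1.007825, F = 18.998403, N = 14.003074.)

Atom tally by fragment:
  cyclohexane ring core → C:6 H:12
  (− 2 ring H displaced by substituents)
  + F → F:1
  + N(CH3)2 → N:1 C:2 H:6
Element totals:
  C: 8
  H: 16
  F: 1
  N: 1
Molecular formula: C8H16FN.
  M = 8(12.0) + 16(1.007825) + 18.998403 + 14.003074
    = 96.000000 + 16.125200 + 18.998403 + 14.003074 = 145.126677

145.1267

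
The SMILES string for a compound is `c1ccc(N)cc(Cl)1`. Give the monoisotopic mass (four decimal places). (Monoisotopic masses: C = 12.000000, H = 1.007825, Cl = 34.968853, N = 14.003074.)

Atom tally by fragment:
  benzene ring core → C:6 H:6
  (− 2 ring H displaced by substituents)
  + NH2 → N:1 H:2
  + Cl → Cl:1
Element totals:
  C: 6
  H: 6
  Cl: 1
  N: 1
Molecular formula: C6H6ClN.
  M = 6(12.0) + 6(1.007825) + 34.968853 + 14.003074
    = 72.000000 + 6.046950 + 34.968853 + 14.003074 = 127.018877

127.0189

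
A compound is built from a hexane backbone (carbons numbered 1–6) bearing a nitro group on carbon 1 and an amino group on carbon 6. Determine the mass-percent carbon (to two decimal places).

49.30%

Atom tally by fragment:
  O2NCH2 → C:1 H:2 N:1 O:2
  CH2 → C:1 H:2
  CH2 → C:1 H:2
  CH2 → C:1 H:2
  CH2 → C:1 H:2
  CH2NH2 → C:1 H:4 N:1
Element totals:
  C: 6
  H: 14
  N: 2
  O: 2
Molecular formula: C6H14N2O2.
Molar mass = 146.190 g/mol.
Mass from C: 6 × 12.011 = 72.066 g/mol.
%C = 72.066 / 146.190 × 100 = 49.30%.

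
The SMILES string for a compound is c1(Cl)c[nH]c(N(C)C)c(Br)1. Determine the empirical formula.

C6H8BrClN2

Atom tally by fragment:
  pyrrole ring core → C:4 H:5 N:1
  (− 3 ring H displaced by substituents)
  + Cl → Cl:1
  + N(CH3)2 → N:1 C:2 H:6
  + Br → Br:1
Element totals:
  C: 6
  H: 8
  Br: 1
  Cl: 1
  N: 2
Molecular formula: C6H8BrClN2.
gcd of subscripts (1, 6, 1, 8, 2) = 1, so the empirical formula equals the molecular formula.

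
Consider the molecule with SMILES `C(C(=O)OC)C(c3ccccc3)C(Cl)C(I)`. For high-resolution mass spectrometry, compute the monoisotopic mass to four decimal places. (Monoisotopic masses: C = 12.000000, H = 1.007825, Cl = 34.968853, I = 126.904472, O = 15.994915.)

351.9727

Atom tally by fragment:
  CH3OOCCH2 → C:3 H:5 O:2
  CH(C6H5) → C:7 H:6
  CH(Cl) → C:1 H:1 Cl:1
  CH2I → C:1 H:2 I:1
Element totals:
  C: 12
  H: 14
  Cl: 1
  I: 1
  O: 2
Molecular formula: C12H14ClIO2.
  M = 12(12.0) + 14(1.007825) + 34.968853 + 126.904472 + 2(15.994915)
    = 144.000000 + 14.109550 + 34.968853 + 126.904472 + 31.989830 = 351.972705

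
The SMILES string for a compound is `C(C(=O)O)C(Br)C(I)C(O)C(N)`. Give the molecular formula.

Atom tally by fragment:
  HOOCCH2 → C:2 H:3 O:2
  CH(Br) → C:1 H:1 Br:1
  CH(I) → C:1 H:1 I:1
  CH(OH) → C:1 H:2 O:1
  CH2NH2 → C:1 H:4 N:1
Element totals:
  C: 6
  H: 11
  Br: 1
  I: 1
  N: 1
  O: 3

C6H11BrINO3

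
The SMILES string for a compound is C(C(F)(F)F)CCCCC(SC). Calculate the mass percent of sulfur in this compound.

16.01%

Atom tally by fragment:
  F3CCH2 → C:2 H:2 F:3
  CH2 → C:1 H:2
  CH2 → C:1 H:2
  CH2 → C:1 H:2
  CH2 → C:1 H:2
  CH2SCH3 → C:2 H:5 S:1
Element totals:
  C: 8
  H: 15
  F: 3
  S: 1
Molecular formula: C8H15F3S.
Molar mass = 200.262 g/mol.
Mass from S: 1 × 32.06 = 32.060 g/mol.
%S = 32.060 / 200.262 × 100 = 16.01%.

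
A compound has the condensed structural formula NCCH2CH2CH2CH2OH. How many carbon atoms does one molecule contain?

5

Atom tally by fragment:
  NCCH2 → C:2 H:2 N:1
  CH2 → C:1 H:2
  CH2 → C:1 H:2
  CH2OH → C:1 H:3 O:1
Element totals:
  C: 5
  H: 9
  N: 1
  O: 1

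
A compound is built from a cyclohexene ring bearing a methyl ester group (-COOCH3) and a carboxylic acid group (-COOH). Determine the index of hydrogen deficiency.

4

Atom tally by fragment:
  cyclohexene ring core → C:6 H:10
  (− 2 ring H displaced by substituents)
  + COOCH3 → C:2 H:3 O:2
  + COOH → C:1 H:1 O:2
Element totals:
  C: 9
  H: 12
  O: 4
Molecular formula: C9H12O4.
DoU = (2C + 2 + N − H − X) / 2 = (2·9 + 2 + 0 − 12 − 0) / 2 = 4.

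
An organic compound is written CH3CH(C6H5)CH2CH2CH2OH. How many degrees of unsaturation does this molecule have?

Element totals:
  C: 11
  H: 16
  O: 1
Molecular formula: C11H16O.
DoU = (2C + 2 + N − H − X) / 2 = (2·11 + 2 + 0 − 16 − 0) / 2 = 4.

4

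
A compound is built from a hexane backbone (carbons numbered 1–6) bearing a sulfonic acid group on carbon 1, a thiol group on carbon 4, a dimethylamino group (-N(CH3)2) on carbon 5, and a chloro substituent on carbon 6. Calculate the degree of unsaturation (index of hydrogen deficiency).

Atom tally by fragment:
  HO3SCH2 → C:1 H:3 S:1 O:3
  CH2 → C:1 H:2
  CH2 → C:1 H:2
  CH(SH) → C:1 H:2 S:1
  CH(N(CH3)2) → C:3 H:7 N:1
  CH2Cl → C:1 H:2 Cl:1
Element totals:
  C: 8
  H: 18
  Cl: 1
  N: 1
  O: 3
  S: 2
Molecular formula: C8H18ClNO3S2.
DoU = (2C + 2 + N − H − X) / 2 = (2·8 + 2 + 1 − 18 − 1) / 2 = 0.

0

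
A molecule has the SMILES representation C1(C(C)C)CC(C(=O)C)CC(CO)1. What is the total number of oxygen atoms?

2

Atom tally by fragment:
  cyclopentane ring core → C:5 H:10
  (− 3 ring H displaced by substituents)
  + CH(CH3)2 → C:3 H:7
  + COCH3 → C:2 H:3 O:1
  + CH2OH → C:1 H:3 O:1
Element totals:
  C: 11
  H: 20
  O: 2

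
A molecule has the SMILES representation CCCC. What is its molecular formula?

Atom tally by fragment:
  CH3 → C:1 H:3
  CH2 → C:1 H:2
  CH2 → C:1 H:2
  CH3 → C:1 H:3
Element totals:
  C: 4
  H: 10

C4H10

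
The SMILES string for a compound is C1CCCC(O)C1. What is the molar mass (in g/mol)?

Atom tally by fragment:
  cyclohexane ring core → C:6 H:12
  (− 1 ring H displaced by substituents)
  + OH → O:1 H:1
Element totals:
  C: 6
  H: 12
  O: 1
Molecular formula: C6H12O.
  M = 6(12.011) + 12(1.008) + 15.999
    = 72.066 + 12.096 + 15.999 = 100.161

100.16 g/mol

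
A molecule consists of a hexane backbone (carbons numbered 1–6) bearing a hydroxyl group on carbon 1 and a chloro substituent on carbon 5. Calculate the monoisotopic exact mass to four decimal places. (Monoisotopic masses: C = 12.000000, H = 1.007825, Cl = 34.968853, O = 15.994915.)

136.0655

Atom tally by fragment:
  HOCH2 → C:1 H:3 O:1
  CH2 → C:1 H:2
  CH2 → C:1 H:2
  CH2 → C:1 H:2
  CH(Cl) → C:1 H:1 Cl:1
  CH3 → C:1 H:3
Element totals:
  C: 6
  H: 13
  Cl: 1
  O: 1
Molecular formula: C6H13ClO.
  M = 6(12.0) + 13(1.007825) + 34.968853 + 15.994915
    = 72.000000 + 13.101725 + 34.968853 + 15.994915 = 136.065493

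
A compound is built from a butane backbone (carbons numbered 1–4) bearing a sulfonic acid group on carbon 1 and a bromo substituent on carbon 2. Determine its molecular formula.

Atom tally by fragment:
  HO3SCH2 → C:1 H:3 S:1 O:3
  CH(Br) → C:1 H:1 Br:1
  CH2 → C:1 H:2
  CH3 → C:1 H:3
Element totals:
  C: 4
  H: 9
  Br: 1
  O: 3
  S: 1

C4H9BrO3S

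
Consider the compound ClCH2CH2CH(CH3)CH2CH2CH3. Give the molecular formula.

C7H15Cl

Atom tally by fragment:
  ClCH2 → C:1 H:2 Cl:1
  CH2 → C:1 H:2
  CH(CH3) → C:2 H:4
  CH2 → C:1 H:2
  CH2 → C:1 H:2
  CH3 → C:1 H:3
Element totals:
  C: 7
  H: 15
  Cl: 1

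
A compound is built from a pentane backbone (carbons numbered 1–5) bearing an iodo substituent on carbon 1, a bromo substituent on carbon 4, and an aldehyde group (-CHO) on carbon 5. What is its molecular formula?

C6H10BrIO

Atom tally by fragment:
  ICH2 → C:1 H:2 I:1
  CH2 → C:1 H:2
  CH2 → C:1 H:2
  CH(Br) → C:1 H:1 Br:1
  CH2CHO → C:2 H:3 O:1
Element totals:
  C: 6
  H: 10
  Br: 1
  I: 1
  O: 1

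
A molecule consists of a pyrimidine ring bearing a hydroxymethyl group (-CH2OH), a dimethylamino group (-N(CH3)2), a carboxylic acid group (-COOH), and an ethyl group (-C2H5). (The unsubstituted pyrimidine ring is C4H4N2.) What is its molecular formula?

Atom tally by fragment:
  pyrimidine ring core → C:4 H:4 N:2
  (− 4 ring H displaced by substituents)
  + CH2OH → C:1 H:3 O:1
  + N(CH3)2 → N:1 C:2 H:6
  + COOH → C:1 H:1 O:2
  + C2H5 → C:2 H:5
Element totals:
  C: 10
  H: 15
  N: 3
  O: 3

C10H15N3O3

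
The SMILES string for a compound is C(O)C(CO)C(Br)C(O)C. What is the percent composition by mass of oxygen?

Atom tally by fragment:
  HOCH2 → C:1 H:3 O:1
  CH(CH2OH) → C:2 H:4 O:1
  CH(Br) → C:1 H:1 Br:1
  CH(OH) → C:1 H:2 O:1
  CH3 → C:1 H:3
Element totals:
  C: 6
  H: 13
  Br: 1
  O: 3
Molecular formula: C6H13BrO3.
Molar mass = 213.071 g/mol.
Mass from O: 3 × 15.999 = 47.997 g/mol.
%O = 47.997 / 213.071 × 100 = 22.53%.

22.53%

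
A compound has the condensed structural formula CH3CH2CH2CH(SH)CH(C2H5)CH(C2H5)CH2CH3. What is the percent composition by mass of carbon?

71.21%

Element totals:
  C: 12
  H: 26
  S: 1
Molecular formula: C12H26S.
Molar mass = 202.400 g/mol.
Mass from C: 12 × 12.011 = 144.132 g/mol.
%C = 144.132 / 202.400 × 100 = 71.21%.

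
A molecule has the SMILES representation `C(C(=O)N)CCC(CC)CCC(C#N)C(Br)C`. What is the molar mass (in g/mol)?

303.24 g/mol

Atom tally by fragment:
  H2NOCCH2 → C:2 H:4 O:1 N:1
  CH2 → C:1 H:2
  CH2 → C:1 H:2
  CH(C2H5) → C:3 H:6
  CH2 → C:1 H:2
  CH2 → C:1 H:2
  CH(CN) → C:2 H:1 N:1
  CH(Br) → C:1 H:1 Br:1
  CH3 → C:1 H:3
Element totals:
  C: 13
  H: 23
  Br: 1
  N: 2
  O: 1
Molecular formula: C13H23BrN2O.
  M = 13(12.011) + 23(1.008) + 79.904 + 2(14.007) + 15.999
    = 156.143 + 23.184 + 79.904 + 28.014 + 15.999 = 303.244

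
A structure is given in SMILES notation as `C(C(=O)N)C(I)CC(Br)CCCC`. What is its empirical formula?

C9H17BrINO

Atom tally by fragment:
  H2NOCCH2 → C:2 H:4 O:1 N:1
  CH(I) → C:1 H:1 I:1
  CH2 → C:1 H:2
  CH(Br) → C:1 H:1 Br:1
  CH2 → C:1 H:2
  CH2 → C:1 H:2
  CH2 → C:1 H:2
  CH3 → C:1 H:3
Element totals:
  C: 9
  H: 17
  Br: 1
  I: 1
  N: 1
  O: 1
Molecular formula: C9H17BrINO.
gcd of subscripts (1, 9, 17, 1, 1, 1) = 1, so the empirical formula equals the molecular formula.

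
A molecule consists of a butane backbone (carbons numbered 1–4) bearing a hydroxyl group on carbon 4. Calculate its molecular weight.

Atom tally by fragment:
  CH3 → C:1 H:3
  CH2 → C:1 H:2
  CH2 → C:1 H:2
  CH2OH → C:1 H:3 O:1
Element totals:
  C: 4
  H: 10
  O: 1
Molecular formula: C4H10O.
  M = 4(12.011) + 10(1.008) + 15.999
    = 48.044 + 10.080 + 15.999 = 74.123

74.12 g/mol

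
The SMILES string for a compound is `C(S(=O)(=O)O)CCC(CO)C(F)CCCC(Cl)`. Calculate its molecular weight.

Atom tally by fragment:
  HO3SCH2 → C:1 H:3 S:1 O:3
  CH2 → C:1 H:2
  CH2 → C:1 H:2
  CH(CH2OH) → C:2 H:4 O:1
  CH(F) → C:1 H:1 F:1
  CH2 → C:1 H:2
  CH2 → C:1 H:2
  CH2 → C:1 H:2
  CH2Cl → C:1 H:2 Cl:1
Element totals:
  C: 10
  H: 20
  Cl: 1
  F: 1
  O: 4
  S: 1
Molecular formula: C10H20ClFO4S.
  M = 10(12.011) + 20(1.008) + 35.45 + 18.998 + 4(15.999) + 32.06
    = 120.110 + 20.160 + 35.450 + 18.998 + 63.996 + 32.060 = 290.774

290.77 g/mol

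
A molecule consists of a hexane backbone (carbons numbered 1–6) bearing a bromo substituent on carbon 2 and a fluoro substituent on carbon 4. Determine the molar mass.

Atom tally by fragment:
  CH3 → C:1 H:3
  CH(Br) → C:1 H:1 Br:1
  CH2 → C:1 H:2
  CH(F) → C:1 H:1 F:1
  CH2 → C:1 H:2
  CH3 → C:1 H:3
Element totals:
  C: 6
  H: 12
  Br: 1
  F: 1
Molecular formula: C6H12BrF.
  M = 6(12.011) + 12(1.008) + 79.904 + 18.998
    = 72.066 + 12.096 + 79.904 + 18.998 = 183.064

183.06 g/mol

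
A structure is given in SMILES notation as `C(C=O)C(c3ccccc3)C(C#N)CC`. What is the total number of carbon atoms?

13

Atom tally by fragment:
  OHCCH2 → C:2 H:3 O:1
  CH(C6H5) → C:7 H:6
  CH(CN) → C:2 H:1 N:1
  CH2 → C:1 H:2
  CH3 → C:1 H:3
Element totals:
  C: 13
  H: 15
  N: 1
  O: 1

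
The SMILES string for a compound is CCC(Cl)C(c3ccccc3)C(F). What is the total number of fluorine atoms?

1

Atom tally by fragment:
  CH3 → C:1 H:3
  CH2 → C:1 H:2
  CH(Cl) → C:1 H:1 Cl:1
  CH(C6H5) → C:7 H:6
  CH2F → C:1 H:2 F:1
Element totals:
  C: 11
  H: 14
  Cl: 1
  F: 1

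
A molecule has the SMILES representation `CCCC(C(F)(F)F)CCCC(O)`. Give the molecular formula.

Atom tally by fragment:
  CH3 → C:1 H:3
  CH2 → C:1 H:2
  CH2 → C:1 H:2
  CH(CF3) → C:2 H:1 F:3
  CH2 → C:1 H:2
  CH2 → C:1 H:2
  CH2 → C:1 H:2
  CH2OH → C:1 H:3 O:1
Element totals:
  C: 9
  H: 17
  F: 3
  O: 1

C9H17F3O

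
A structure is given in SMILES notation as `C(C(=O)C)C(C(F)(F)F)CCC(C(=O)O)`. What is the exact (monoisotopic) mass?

Atom tally by fragment:
  CH3COCH2 → C:3 H:5 O:1
  CH(CF3) → C:2 H:1 F:3
  CH2 → C:1 H:2
  CH2 → C:1 H:2
  CH2COOH → C:2 H:3 O:2
Element totals:
  C: 9
  H: 13
  F: 3
  O: 3
Molecular formula: C9H13F3O3.
  M = 9(12.0) + 13(1.007825) + 3(18.998403) + 3(15.994915)
    = 108.000000 + 13.101725 + 56.995209 + 47.984745 = 226.081679

226.0817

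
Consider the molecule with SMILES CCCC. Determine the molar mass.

Atom tally by fragment:
  CH3 → C:1 H:3
  CH2 → C:1 H:2
  CH2 → C:1 H:2
  CH3 → C:1 H:3
Element totals:
  C: 4
  H: 10
Molecular formula: C4H10.
  M = 4(12.011) + 10(1.008)
    = 48.044 + 10.080 = 58.124

58.12 g/mol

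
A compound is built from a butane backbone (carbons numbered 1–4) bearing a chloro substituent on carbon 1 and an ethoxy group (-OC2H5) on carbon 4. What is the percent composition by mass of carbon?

52.75%

Atom tally by fragment:
  ClCH2 → C:1 H:2 Cl:1
  CH2 → C:1 H:2
  CH2 → C:1 H:2
  CH2OC2H5 → C:3 H:7 O:1
Element totals:
  C: 6
  H: 13
  Cl: 1
  O: 1
Molecular formula: C6H13ClO.
Molar mass = 136.619 g/mol.
Mass from C: 6 × 12.011 = 72.066 g/mol.
%C = 72.066 / 136.619 × 100 = 52.75%.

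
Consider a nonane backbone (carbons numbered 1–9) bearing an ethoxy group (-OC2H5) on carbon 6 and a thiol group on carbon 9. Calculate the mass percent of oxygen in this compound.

Atom tally by fragment:
  CH3 → C:1 H:3
  CH2 → C:1 H:2
  CH2 → C:1 H:2
  CH2 → C:1 H:2
  CH2 → C:1 H:2
  CH(OC2H5) → C:3 H:6 O:1
  CH2 → C:1 H:2
  CH2 → C:1 H:2
  CH2SH → C:1 H:3 S:1
Element totals:
  C: 11
  H: 24
  O: 1
  S: 1
Molecular formula: C11H24OS.
Molar mass = 204.372 g/mol.
Mass from O: 1 × 15.999 = 15.999 g/mol.
%O = 15.999 / 204.372 × 100 = 7.83%.

7.83%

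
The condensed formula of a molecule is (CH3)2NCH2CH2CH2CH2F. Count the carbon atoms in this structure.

Atom tally by fragment:
  (CH3)2NCH2 → C:3 H:8 N:1
  CH2 → C:1 H:2
  CH2 → C:1 H:2
  CH2F → C:1 H:2 F:1
Element totals:
  C: 6
  H: 14
  F: 1
  N: 1

6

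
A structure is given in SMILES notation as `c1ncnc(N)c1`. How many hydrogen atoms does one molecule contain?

5

Atom tally by fragment:
  pyrimidine ring core → C:4 H:4 N:2
  (− 1 ring H displaced by substituents)
  + NH2 → N:1 H:2
Element totals:
  C: 4
  H: 5
  N: 3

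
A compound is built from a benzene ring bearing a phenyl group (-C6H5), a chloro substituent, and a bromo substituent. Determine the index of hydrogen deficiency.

8

Atom tally by fragment:
  benzene ring core → C:6 H:6
  (− 3 ring H displaced by substituents)
  + C6H5 → C:6 H:5
  + Cl → Cl:1
  + Br → Br:1
Element totals:
  C: 12
  H: 8
  Br: 1
  Cl: 1
Molecular formula: C12H8BrCl.
DoU = (2C + 2 + N − H − X) / 2 = (2·12 + 2 + 0 − 8 − 2) / 2 = 8.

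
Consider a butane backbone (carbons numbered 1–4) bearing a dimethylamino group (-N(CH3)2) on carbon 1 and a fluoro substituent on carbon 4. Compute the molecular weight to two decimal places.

119.18 g/mol

Atom tally by fragment:
  (CH3)2NCH2 → C:3 H:8 N:1
  CH2 → C:1 H:2
  CH2 → C:1 H:2
  CH2F → C:1 H:2 F:1
Element totals:
  C: 6
  H: 14
  F: 1
  N: 1
Molecular formula: C6H14FN.
  M = 6(12.011) + 14(1.008) + 18.998 + 14.007
    = 72.066 + 14.112 + 18.998 + 14.007 = 119.183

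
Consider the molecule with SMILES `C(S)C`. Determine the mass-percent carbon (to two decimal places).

38.66%

Atom tally by fragment:
  HSCH2 → C:1 H:3 S:1
  CH3 → C:1 H:3
Element totals:
  C: 2
  H: 6
  S: 1
Molecular formula: C2H6S.
Molar mass = 62.130 g/mol.
Mass from C: 2 × 12.011 = 24.022 g/mol.
%C = 24.022 / 62.130 × 100 = 38.66%.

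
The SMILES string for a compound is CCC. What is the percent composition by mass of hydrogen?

18.29%

Atom tally by fragment:
  CH3 → C:1 H:3
  CH2 → C:1 H:2
  CH3 → C:1 H:3
Element totals:
  C: 3
  H: 8
Molecular formula: C3H8.
Molar mass = 44.097 g/mol.
Mass from H: 8 × 1.008 = 8.064 g/mol.
%H = 8.064 / 44.097 × 100 = 18.29%.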